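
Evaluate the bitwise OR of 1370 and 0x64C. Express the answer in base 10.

1886

1370 = 10101011010
0x64C = 11001001100
 OR → 11101011110 = 1886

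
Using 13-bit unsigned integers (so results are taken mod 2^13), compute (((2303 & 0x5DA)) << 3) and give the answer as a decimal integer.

1744

2303 = 0100011111111
0x5DA = 0010111011010
→ & → 0000011011010 = 218
→ << 3 (mod 2^13) → 0011011010000 = 1744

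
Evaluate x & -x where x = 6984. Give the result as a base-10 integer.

x = 1101101001000 = 6984
-x (two's complement) = …0010010111000
AND   = 0000000001000 = 8
(x & -x isolates the lowest set bit of x.)

8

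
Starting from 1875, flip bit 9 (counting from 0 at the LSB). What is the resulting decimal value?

x = 00011101010011
bit 9 is currently 1; toggle it via x ^ (1 << 9) = x ^ 512
→ 00010101010011 = 1363

1363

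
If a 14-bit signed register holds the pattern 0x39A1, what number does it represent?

-1631

pattern = 11100110100001 (MSB is 1 ⇒ negative)
Invert: 00011001011110, add 1 → 00011001011111 = 1631, so the value is -1631.
(Equivalently: 14753 - 2^14 = 14753 - 16384 = -1631.)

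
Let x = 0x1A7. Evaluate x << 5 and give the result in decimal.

0x1A7 = 00000110100111
shift left by 5 → 11010011100000 = 13536
(equivalently, 423 × 2^5 = 423 × 32)

13536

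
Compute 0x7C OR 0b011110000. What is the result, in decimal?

0x7C = 01111100
b = 11110000
 OR → 11111100 = 252

252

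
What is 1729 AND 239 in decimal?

193

1729 = 11011000001
239 = 00011101111
AND → 00011000001 = 193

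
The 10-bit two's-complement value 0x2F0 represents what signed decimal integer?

-272

pattern = 1011110000 (MSB is 1 ⇒ negative)
Invert: 0100001111, add 1 → 0100010000 = 272, so the value is -272.
(Equivalently: 752 - 2^10 = 752 - 1024 = -272.)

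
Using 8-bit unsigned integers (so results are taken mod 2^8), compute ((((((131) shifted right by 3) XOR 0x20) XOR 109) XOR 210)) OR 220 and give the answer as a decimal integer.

223

131 = 10000011
→ shifted right by 3 → 00010000 = 16
0x20 = 00100000
→ XOR → 00110000 = 48
109 = 01101101
→ XOR → 01011101 = 93
210 = 11010010
→ XOR → 10001111 = 143
220 = 11011100
→ OR → 11011111 = 223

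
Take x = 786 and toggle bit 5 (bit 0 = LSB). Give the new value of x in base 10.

x = 1100010010
bit 5 is currently 0; toggle it via x ^ (1 << 5) = x ^ 32
→ 1100110010 = 818

818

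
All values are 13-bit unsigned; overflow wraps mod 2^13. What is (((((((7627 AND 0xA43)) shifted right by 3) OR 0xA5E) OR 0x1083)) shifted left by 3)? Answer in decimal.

7928

7627 = 1110111001011
0xA43 = 0101001000011
→ AND → 0100001000011 = 2115
→ shifted right by 3 → 0000100001000 = 264
0xA5E = 0101001011110
→ OR → 0101101011110 = 2910
0x1083 = 1000010000011
→ OR → 1101111011111 = 7135
→ shifted left by 3 (mod 2^13) → 1111011111000 = 7928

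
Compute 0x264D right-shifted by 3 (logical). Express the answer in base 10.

1225

0x264D = 10011001001101
shift right by 3 → 00010011001001 = 1225
(equivalently, floor(9805 / 8))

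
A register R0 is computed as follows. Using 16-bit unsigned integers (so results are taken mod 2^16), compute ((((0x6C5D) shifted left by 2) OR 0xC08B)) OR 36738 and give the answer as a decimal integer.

65535

0x6C5D = 0110110001011101
→ shifted left by 2 (mod 2^16) → 1011000101110100 = 45428
0xC08B = 1100000010001011
→ OR → 1111000111111111 = 61951
36738 = 1000111110000010
→ OR → 1111111111111111 = 65535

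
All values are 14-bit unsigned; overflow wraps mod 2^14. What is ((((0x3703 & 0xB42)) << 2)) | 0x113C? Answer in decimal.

7484

0x3703 = 11011100000011
0xB42 = 00101101000010
→ & → 00001100000010 = 770
→ << 2 (mod 2^14) → 00110000001000 = 3080
0x113C = 01000100111100
→ | → 01110100111100 = 7484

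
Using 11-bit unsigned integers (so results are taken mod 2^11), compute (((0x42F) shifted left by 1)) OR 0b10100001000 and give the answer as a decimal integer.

1374

0x42F = 10000101111
→ shifted left by 1 (mod 2^11) → 00001011110 = 94
0b10100001000 = 10100001000
→ OR → 10101011110 = 1374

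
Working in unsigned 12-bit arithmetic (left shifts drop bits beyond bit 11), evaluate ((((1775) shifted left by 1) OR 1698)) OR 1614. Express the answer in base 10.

1775 = 011011101111
→ shifted left by 1 (mod 2^12) → 110111011110 = 3550
1698 = 011010100010
→ OR → 111111111110 = 4094
1614 = 011001001110
→ OR → 111111111110 = 4094

4094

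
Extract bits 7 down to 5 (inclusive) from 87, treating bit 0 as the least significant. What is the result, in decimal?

2

v = 00001010111
Shift right by 5: 000010
Mask low 3 bits: 010 = 2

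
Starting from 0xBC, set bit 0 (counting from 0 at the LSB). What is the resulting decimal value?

x = 00010111100
bit 0 is currently 0; set it via x | (1 << 0) = x | 1
→ 00010111101 = 189

189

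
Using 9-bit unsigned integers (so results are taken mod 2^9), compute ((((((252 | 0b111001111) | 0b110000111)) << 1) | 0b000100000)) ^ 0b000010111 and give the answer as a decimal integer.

489

252 = 011111100
0b111001111 = 111001111
→ | → 111111111 = 511
0b110000111 = 110000111
→ | → 111111111 = 511
→ << 1 (mod 2^9) → 111111110 = 510
0b000100000 = 000100000
→ | → 111111110 = 510
0b000010111 = 000010111
→ ^ → 111101001 = 489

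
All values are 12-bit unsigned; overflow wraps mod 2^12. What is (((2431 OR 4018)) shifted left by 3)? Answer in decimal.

2431 = 100101111111
4018 = 111110110010
→ OR → 111111111111 = 4095
→ shifted left by 3 (mod 2^12) → 111111111000 = 4088

4088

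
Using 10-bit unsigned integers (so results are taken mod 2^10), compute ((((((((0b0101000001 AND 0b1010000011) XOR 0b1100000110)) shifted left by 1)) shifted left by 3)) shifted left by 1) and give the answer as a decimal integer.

224

0b0101000001 = 0101000001
0b1010000011 = 1010000011
→ AND → 0000000001 = 1
0b1100000110 = 1100000110
→ XOR → 1100000111 = 775
→ shifted left by 1 (mod 2^10) → 1000001110 = 526
→ shifted left by 3 (mod 2^10) → 0001110000 = 112
→ shifted left by 1 (mod 2^10) → 0011100000 = 224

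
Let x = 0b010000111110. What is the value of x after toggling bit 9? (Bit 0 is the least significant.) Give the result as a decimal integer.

x = 010000111110
bit 9 is currently 0; toggle it via x ^ (1 << 9) = x ^ 512
→ 011000111110 = 1598

1598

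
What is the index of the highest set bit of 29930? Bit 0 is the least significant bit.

29930 = 111010011101010
The topmost 1 is at position 14 (since 2^14 = 16384 ≤ 29930 < 32768).

14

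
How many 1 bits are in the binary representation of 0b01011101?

n = 1011101
Count the 1s: 1 + 1 + 1 + 1 + 1 = 5

5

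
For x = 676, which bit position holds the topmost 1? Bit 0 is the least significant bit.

9

676 = 1010100100
The topmost 1 is at position 9 (since 2^9 = 512 ≤ 676 < 1024).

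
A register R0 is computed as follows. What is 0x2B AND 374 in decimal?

34

0x2B = 000101011
374 = 101110110
AND → 000100010 = 34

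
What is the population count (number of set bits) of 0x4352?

6

0x4352 = 100001101010010
Count the 1s: 1 + 1 + 1 + 1 + 1 + 1 = 6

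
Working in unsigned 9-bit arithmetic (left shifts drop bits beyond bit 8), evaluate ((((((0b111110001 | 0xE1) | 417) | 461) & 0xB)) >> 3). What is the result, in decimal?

1

0b111110001 = 111110001
0xE1 = 011100001
→ | → 111110001 = 497
417 = 110100001
→ | → 111110001 = 497
461 = 111001101
→ | → 111111101 = 509
0xB = 000001011
→ & → 000001001 = 9
→ >> 3 → 000000001 = 1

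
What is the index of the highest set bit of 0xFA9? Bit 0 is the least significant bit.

0xFA9 = 111110101001
The topmost 1 is at position 11 (since 2^11 = 2048 ≤ 4009 < 4096).

11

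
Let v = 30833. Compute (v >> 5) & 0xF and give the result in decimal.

v = 111100001110001
Shift right by 5: 1111000011
Mask low 4 bits: 0011 = 3

3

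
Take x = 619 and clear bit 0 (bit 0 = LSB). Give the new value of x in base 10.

x = 1001101011
bit 0 is currently 1; clear it via x & ~(1 << 0) = x & ~1
→ 1001101010 = 618

618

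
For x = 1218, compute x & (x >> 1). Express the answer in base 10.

64

x = 10011000010 = 1218
x>>1 = 01001100001
AND  = 00001000000 = 64
(x & (x >> 1) has a 1 wherever x has two consecutive 1 bits.)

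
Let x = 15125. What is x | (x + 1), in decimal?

x = 11101100010101 = 15125
x + 1 = 11101100010110
OR    = 11101100010111 = 15127
(x | (x + 1) sets the lowest cleared bit.)

15127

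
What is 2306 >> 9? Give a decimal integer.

2306 = 100100000010
shift right by 9 → 000000000100 = 4
(equivalently, floor(2306 / 512))

4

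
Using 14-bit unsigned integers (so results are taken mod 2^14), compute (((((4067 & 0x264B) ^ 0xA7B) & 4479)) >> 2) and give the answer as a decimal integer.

4067 = 00111111100011
0x264B = 10011001001011
→ & → 00011001000011 = 1603
0xA7B = 00101001111011
→ ^ → 00110000111000 = 3128
4479 = 01000101111111
→ & → 00000000111000 = 56
→ >> 2 → 00000000001110 = 14

14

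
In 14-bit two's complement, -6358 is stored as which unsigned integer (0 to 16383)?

6358 in 14 bits: 01100011010110
Invert: 10011100101001
Add 1:  10011100101010 = 10026
(Check: 2^14 - 6358 = 16384 - 6358 = 10026.)

10026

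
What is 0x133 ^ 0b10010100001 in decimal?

1426

0x133 = 00100110011
b = 10010100001
XOR → 10110010010 = 1426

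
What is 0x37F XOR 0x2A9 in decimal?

0x37F = 1101111111
0x2A9 = 1010101001
XOR → 0111010110 = 470

470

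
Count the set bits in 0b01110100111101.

n = 1110100111101
Count the 1s: 1 + 1 + 1 + 1 + 1 + 1 + 1 + 1 + 1 = 9

9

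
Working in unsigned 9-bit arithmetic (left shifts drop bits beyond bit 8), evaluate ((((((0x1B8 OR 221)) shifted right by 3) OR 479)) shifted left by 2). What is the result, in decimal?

0x1B8 = 110111000
221 = 011011101
→ OR → 111111101 = 509
→ shifted right by 3 → 000111111 = 63
479 = 111011111
→ OR → 111111111 = 511
→ shifted left by 2 (mod 2^9) → 111111100 = 508

508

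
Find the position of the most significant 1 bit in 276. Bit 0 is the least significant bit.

276 = 100010100
The topmost 1 is at position 8 (since 2^8 = 256 ≤ 276 < 512).

8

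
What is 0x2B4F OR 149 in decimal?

0x2B4F = 10101101001111
149 = 00000010010101
 OR → 10101111011111 = 11231

11231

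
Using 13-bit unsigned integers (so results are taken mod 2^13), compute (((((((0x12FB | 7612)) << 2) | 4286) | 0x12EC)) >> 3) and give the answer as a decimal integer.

1023

0x12FB = 1001011111011
7612 = 1110110111100
→ | → 1111111111111 = 8191
→ << 2 (mod 2^13) → 1111111111100 = 8188
4286 = 1000010111110
→ | → 1111111111110 = 8190
0x12EC = 1001011101100
→ | → 1111111111110 = 8190
→ >> 3 → 0001111111111 = 1023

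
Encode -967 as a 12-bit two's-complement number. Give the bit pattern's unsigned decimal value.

3129

967 in 12 bits: 001111000111
Invert: 110000111000
Add 1:  110000111001 = 3129
(Check: 2^12 - 967 = 4096 - 967 = 3129.)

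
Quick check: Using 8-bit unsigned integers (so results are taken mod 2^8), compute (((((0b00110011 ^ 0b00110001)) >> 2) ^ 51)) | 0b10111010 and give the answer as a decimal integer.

187

0b00110011 = 00110011
0b00110001 = 00110001
→ ^ → 00000010 = 2
→ >> 2 → 00000000 = 0
51 = 00110011
→ ^ → 00110011 = 51
0b10111010 = 10111010
→ | → 10111011 = 187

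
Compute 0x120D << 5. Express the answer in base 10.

0x120D = 000001001000001101
shift left by 5 → 100100000110100000 = 147872
(equivalently, 4621 × 2^5 = 4621 × 32)

147872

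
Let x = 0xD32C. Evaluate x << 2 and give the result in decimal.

0xD32C = 001101001100101100
shift left by 2 → 110100110010110000 = 216240
(equivalently, 54060 × 2^2 = 54060 × 4)

216240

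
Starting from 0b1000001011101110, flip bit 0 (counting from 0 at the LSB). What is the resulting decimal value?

33519

x = 1000001011101110
bit 0 is currently 0; toggle it via x ^ (1 << 0) = x ^ 1
→ 1000001011101111 = 33519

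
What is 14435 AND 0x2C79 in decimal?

10337

14435 = 11100001100011
0x2C79 = 10110001111001
AND → 10100001100001 = 10337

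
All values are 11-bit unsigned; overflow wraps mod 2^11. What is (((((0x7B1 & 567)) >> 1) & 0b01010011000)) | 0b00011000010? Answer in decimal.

218

0x7B1 = 11110110001
567 = 01000110111
→ & → 01000110001 = 561
→ >> 1 → 00100011000 = 280
0b01010011000 = 01010011000
→ & → 00000011000 = 24
0b00011000010 = 00011000010
→ | → 00011011010 = 218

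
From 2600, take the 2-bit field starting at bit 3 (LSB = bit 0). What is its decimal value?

v = 101000101000
Shift right by 3: 101000101
Mask low 2 bits: 01 = 1

1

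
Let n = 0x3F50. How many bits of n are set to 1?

0x3F50 = 11111101010000
Count the 1s: 1 + 1 + 1 + 1 + 1 + 1 + 1 + 1 = 8

8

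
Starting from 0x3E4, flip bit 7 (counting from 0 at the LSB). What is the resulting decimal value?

x = 1111100100
bit 7 is currently 1; toggle it via x ^ (1 << 7) = x ^ 128
→ 1101100100 = 868

868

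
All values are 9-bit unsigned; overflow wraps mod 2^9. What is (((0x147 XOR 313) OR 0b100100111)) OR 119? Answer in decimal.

0x147 = 101000111
313 = 100111001
→ XOR → 001111110 = 126
0b100100111 = 100100111
→ OR → 101111111 = 383
119 = 001110111
→ OR → 101111111 = 383

383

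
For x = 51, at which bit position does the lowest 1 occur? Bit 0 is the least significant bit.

0

51 = 110011
Trailing zeros: 0, so the lowest set bit is bit 0 (value 1).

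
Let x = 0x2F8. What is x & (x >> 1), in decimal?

120

x = 1011111000 = 760
x>>1 = 0101111100
AND  = 0001111000 = 120
(x & (x >> 1) has a 1 wherever x has two consecutive 1 bits.)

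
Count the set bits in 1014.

1014 = 1111110110
Count the 1s: 1 + 1 + 1 + 1 + 1 + 1 + 1 + 1 = 8

8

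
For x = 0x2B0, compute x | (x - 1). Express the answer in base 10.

703

x = 1010110000 = 688
x - 1 = 1010101111
OR    = 1010111111 = 703
(x | (x - 1) sets all bits below the lowest set bit.)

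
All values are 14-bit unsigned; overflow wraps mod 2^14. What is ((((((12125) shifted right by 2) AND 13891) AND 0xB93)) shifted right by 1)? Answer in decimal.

12125 = 10111101011101
→ shifted right by 2 → 00101111010111 = 3031
13891 = 11011001000011
→ AND → 00001001000011 = 579
0xB93 = 00101110010011
→ AND → 00001000000011 = 515
→ shifted right by 1 → 00000100000001 = 257

257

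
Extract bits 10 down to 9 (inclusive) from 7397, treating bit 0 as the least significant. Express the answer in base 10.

2

v = 1110011100101
Shift right by 9: 1110
Mask low 2 bits: 10 = 2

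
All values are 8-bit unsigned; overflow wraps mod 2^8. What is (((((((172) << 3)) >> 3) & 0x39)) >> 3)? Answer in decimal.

1

172 = 10101100
→ << 3 (mod 2^8) → 01100000 = 96
→ >> 3 → 00001100 = 12
0x39 = 00111001
→ & → 00001000 = 8
→ >> 3 → 00000001 = 1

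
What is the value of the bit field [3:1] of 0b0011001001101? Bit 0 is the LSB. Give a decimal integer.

6

v = 0011001001101
Shift right by 1: 001100100110
Mask low 3 bits: 110 = 6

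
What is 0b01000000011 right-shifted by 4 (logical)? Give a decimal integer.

x = 1000000011
shift right by 4 → 0000100000 = 32
(equivalently, floor(515 / 16))

32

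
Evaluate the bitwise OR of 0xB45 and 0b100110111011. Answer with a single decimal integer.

3071

0xB45 = 101101000101
b = 100110111011
 OR → 101111111111 = 3071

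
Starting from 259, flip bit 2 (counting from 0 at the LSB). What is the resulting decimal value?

x = 0100000011
bit 2 is currently 0; toggle it via x ^ (1 << 2) = x ^ 4
→ 0100000111 = 263

263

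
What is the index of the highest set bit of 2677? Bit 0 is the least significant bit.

2677 = 101001110101
The topmost 1 is at position 11 (since 2^11 = 2048 ≤ 2677 < 4096).

11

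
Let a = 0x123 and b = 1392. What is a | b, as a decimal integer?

1395

0x123 = 00100100011
1392 = 10101110000
 OR → 10101110011 = 1395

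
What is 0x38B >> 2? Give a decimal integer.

226

0x38B = 1110001011
shift right by 2 → 0011100010 = 226
(equivalently, floor(907 / 4))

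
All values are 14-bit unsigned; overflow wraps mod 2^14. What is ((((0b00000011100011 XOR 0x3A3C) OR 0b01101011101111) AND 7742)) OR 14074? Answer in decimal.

16126

0b00000011100011 = 00000011100011
0x3A3C = 11101000111100
→ XOR → 11101011011111 = 15071
0b01101011101111 = 01101011101111
→ OR → 11101011111111 = 15103
7742 = 01111000111110
→ AND → 01101000111110 = 6718
14074 = 11011011111010
→ OR → 11111011111110 = 16126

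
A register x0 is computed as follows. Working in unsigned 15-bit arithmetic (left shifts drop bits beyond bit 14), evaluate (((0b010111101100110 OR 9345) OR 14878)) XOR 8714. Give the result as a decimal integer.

7669

0b010111101100110 = 010111101100110
9345 = 010010010000001
→ OR → 010111111100111 = 12263
14878 = 011101000011110
→ OR → 011111111111111 = 16383
8714 = 010001000001010
→ XOR → 001110111110101 = 7669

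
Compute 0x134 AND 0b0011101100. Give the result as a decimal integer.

0x134 = 100110100
b = 011101100
AND → 000100100 = 36

36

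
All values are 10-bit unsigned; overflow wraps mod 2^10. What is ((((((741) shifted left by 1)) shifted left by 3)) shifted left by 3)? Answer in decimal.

640

741 = 1011100101
→ shifted left by 1 (mod 2^10) → 0111001010 = 458
→ shifted left by 3 (mod 2^10) → 1001010000 = 592
→ shifted left by 3 (mod 2^10) → 1010000000 = 640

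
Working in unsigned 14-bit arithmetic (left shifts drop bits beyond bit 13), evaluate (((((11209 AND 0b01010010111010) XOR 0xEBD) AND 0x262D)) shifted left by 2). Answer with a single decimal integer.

11209 = 10101111001001
0b01010010111010 = 01010010111010
→ AND → 00000010001000 = 136
0xEBD = 00111010111101
→ XOR → 00111000110101 = 3637
0x262D = 10011000101101
→ AND → 00011000100101 = 1573
→ shifted left by 2 (mod 2^14) → 01100010010100 = 6292

6292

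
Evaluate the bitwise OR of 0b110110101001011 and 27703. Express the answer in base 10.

28031

a = 110110101001011
27703 = 110110000110111
 OR → 110110101111111 = 28031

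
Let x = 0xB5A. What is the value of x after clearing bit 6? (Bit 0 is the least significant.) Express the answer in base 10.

x = 0101101011010
bit 6 is currently 1; clear it via x & ~(1 << 6) = x & ~64
→ 0101100011010 = 2842

2842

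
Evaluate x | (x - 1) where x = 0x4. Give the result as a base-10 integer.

x = 100 = 4
x - 1 = 011
OR    = 111 = 7
(x | (x - 1) sets all bits below the lowest set bit.)

7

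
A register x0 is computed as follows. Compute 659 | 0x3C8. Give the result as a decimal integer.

987

659 = 1010010011
0x3C8 = 1111001000
 OR → 1111011011 = 987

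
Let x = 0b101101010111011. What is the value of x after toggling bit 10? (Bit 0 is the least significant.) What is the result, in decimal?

24251

x = 101101010111011
bit 10 is currently 0; toggle it via x ^ (1 << 10) = x ^ 1024
→ 101111010111011 = 24251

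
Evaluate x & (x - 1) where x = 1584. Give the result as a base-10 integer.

x = 11000110000 = 1584
x - 1 = 11000101111
AND   = 11000100000 = 1568
(x & (x - 1) clears the lowest set bit of x.)

1568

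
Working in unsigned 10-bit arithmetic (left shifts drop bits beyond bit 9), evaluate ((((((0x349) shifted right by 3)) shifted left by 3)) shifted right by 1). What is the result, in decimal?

0x349 = 1101001001
→ shifted right by 3 → 0001101001 = 105
→ shifted left by 3 (mod 2^10) → 1101001000 = 840
→ shifted right by 1 → 0110100100 = 420

420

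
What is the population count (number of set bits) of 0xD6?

5

0xD6 = 11010110
Count the 1s: 1 + 1 + 1 + 1 + 1 = 5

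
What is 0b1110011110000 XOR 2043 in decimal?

a = 1110011110000
2043 = 0011111111011
XOR → 1101100001011 = 6923

6923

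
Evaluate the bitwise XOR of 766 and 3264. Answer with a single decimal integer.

3646

766 = 001011111110
3264 = 110011000000
XOR → 111000111110 = 3646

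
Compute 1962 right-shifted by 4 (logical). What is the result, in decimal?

122

1962 = 11110101010
shift right by 4 → 00001111010 = 122
(equivalently, floor(1962 / 16))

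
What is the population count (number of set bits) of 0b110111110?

7

n = 110111110
Count the 1s: 1 + 1 + 1 + 1 + 1 + 1 + 1 = 7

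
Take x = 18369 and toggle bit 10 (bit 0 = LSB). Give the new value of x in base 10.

x = 0100011111000001
bit 10 is currently 1; toggle it via x ^ (1 << 10) = x ^ 1024
→ 0100001111000001 = 17345

17345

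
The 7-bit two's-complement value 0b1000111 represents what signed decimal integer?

-57

pattern = 1000111 (MSB is 1 ⇒ negative)
Invert: 0111000, add 1 → 0111001 = 57, so the value is -57.
(Equivalently: 71 - 2^7 = 71 - 128 = -57.)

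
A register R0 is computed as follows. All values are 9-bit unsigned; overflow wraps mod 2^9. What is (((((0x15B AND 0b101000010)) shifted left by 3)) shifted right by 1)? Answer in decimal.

0x15B = 101011011
0b101000010 = 101000010
→ AND → 101000010 = 322
→ shifted left by 3 (mod 2^9) → 000010000 = 16
→ shifted right by 1 → 000001000 = 8

8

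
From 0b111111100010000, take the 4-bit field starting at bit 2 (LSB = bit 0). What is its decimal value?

v = 111111100010000
Shift right by 2: 1111111000100
Mask low 4 bits: 0100 = 4

4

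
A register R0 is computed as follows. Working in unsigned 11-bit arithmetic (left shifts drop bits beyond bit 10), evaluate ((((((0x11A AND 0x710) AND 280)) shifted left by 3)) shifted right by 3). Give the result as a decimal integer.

0x11A = 00100011010
0x710 = 11100010000
→ AND → 00100010000 = 272
280 = 00100011000
→ AND → 00100010000 = 272
→ shifted left by 3 (mod 2^11) → 00010000000 = 128
→ shifted right by 3 → 00000010000 = 16

16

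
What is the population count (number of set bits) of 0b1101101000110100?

n = 1101101000110100
Count the 1s: 1 + 1 + 1 + 1 + 1 + 1 + 1 + 1 = 8

8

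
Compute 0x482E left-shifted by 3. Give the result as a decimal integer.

147824

0x482E = 000100100000101110
shift left by 3 → 100100000101110000 = 147824
(equivalently, 18478 × 2^3 = 18478 × 8)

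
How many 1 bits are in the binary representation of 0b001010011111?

7

n = 1010011111
Count the 1s: 1 + 1 + 1 + 1 + 1 + 1 + 1 = 7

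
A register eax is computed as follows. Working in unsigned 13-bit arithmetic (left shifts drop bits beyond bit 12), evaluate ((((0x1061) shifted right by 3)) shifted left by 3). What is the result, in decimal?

0x1061 = 1000001100001
→ shifted right by 3 → 0001000001100 = 524
→ shifted left by 3 (mod 2^13) → 1000001100000 = 4192

4192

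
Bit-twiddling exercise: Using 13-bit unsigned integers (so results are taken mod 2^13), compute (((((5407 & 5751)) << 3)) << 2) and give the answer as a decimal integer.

736

5407 = 1010100011111
5751 = 1011001110111
→ & → 1010000010111 = 5143
→ << 3 (mod 2^13) → 0000010111000 = 184
→ << 2 (mod 2^13) → 0001011100000 = 736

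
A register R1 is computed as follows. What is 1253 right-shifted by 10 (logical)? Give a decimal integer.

1253 = 10011100101
shift right by 10 → 00000000001 = 1
(equivalently, floor(1253 / 1024))

1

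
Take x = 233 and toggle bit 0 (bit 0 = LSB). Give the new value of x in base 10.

232

x = 11101001
bit 0 is currently 1; toggle it via x ^ (1 << 0) = x ^ 1
→ 11101000 = 232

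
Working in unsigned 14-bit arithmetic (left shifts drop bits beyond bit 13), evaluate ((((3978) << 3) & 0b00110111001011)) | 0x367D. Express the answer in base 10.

3978 = 00111110001010
→ << 3 (mod 2^14) → 11110001010000 = 15440
0b00110111001011 = 00110111001011
→ & → 00110001000000 = 3136
0x367D = 11011001111101
→ | → 11111001111101 = 15997

15997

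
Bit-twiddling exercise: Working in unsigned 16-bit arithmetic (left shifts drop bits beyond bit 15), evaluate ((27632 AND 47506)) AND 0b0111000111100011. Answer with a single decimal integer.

8576

27632 = 0110101111110000
47506 = 1011100110010010
→ AND → 0010100110010000 = 10640
0b0111000111100011 = 0111000111100011
→ AND → 0010000110000000 = 8576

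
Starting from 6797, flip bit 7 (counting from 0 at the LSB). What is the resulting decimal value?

6669

x = 01101010001101
bit 7 is currently 1; toggle it via x ^ (1 << 7) = x ^ 128
→ 01101000001101 = 6669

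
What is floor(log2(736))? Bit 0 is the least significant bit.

9

736 = 1011100000
The topmost 1 is at position 9 (since 2^9 = 512 ≤ 736 < 1024).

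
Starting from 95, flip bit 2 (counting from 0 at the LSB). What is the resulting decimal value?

91

x = 001011111
bit 2 is currently 1; toggle it via x ^ (1 << 2) = x ^ 4
→ 001011011 = 91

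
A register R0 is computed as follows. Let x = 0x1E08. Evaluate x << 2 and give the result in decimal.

0x1E08 = 001111000001000
shift left by 2 → 111100000100000 = 30752
(equivalently, 7688 × 2^2 = 7688 × 4)

30752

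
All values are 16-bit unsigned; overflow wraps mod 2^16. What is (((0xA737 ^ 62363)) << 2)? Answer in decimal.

0xA737 = 1010011100110111
62363 = 1111001110011011
→ ^ → 0101010010101100 = 21676
→ << 2 (mod 2^16) → 0101001010110000 = 21168

21168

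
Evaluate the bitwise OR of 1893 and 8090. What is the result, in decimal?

8191

1893 = 0011101100101
8090 = 1111110011010
 OR → 1111111111111 = 8191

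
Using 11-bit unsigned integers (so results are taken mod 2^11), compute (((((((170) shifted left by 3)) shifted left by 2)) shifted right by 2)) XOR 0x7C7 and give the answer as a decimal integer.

1687

170 = 00010101010
→ shifted left by 3 (mod 2^11) → 10101010000 = 1360
→ shifted left by 2 (mod 2^11) → 10101000000 = 1344
→ shifted right by 2 → 00101010000 = 336
0x7C7 = 11111000111
→ XOR → 11010010111 = 1687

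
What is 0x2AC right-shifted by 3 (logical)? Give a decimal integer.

85

0x2AC = 1010101100
shift right by 3 → 0001010101 = 85
(equivalently, floor(684 / 8))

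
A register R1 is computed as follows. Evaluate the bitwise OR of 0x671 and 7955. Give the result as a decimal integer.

8051

0x671 = 0011001110001
7955 = 1111100010011
 OR → 1111101110011 = 8051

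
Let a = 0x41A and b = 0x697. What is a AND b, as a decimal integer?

1042

0x41A = 10000011010
0x697 = 11010010111
AND → 10000010010 = 1042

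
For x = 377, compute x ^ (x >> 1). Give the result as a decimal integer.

453

x = 101111001 = 377
x>>1 = 010111100
XOR  = 111000101 = 453
(x ^ (x >> 1) gives the standard binary-reflected Gray code of x.)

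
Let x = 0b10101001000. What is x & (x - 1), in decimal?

1344

x = 10101001000 = 1352
x - 1 = 10101000111
AND   = 10101000000 = 1344
(x & (x - 1) clears the lowest set bit of x.)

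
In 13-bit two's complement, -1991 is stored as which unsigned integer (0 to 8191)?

1991 in 13 bits: 0011111000111
Invert: 1100000111000
Add 1:  1100000111001 = 6201
(Check: 2^13 - 1991 = 8192 - 1991 = 6201.)

6201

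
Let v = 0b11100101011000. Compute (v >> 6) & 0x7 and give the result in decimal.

5

v = 11100101011000
Shift right by 6: 11100101
Mask low 3 bits: 101 = 5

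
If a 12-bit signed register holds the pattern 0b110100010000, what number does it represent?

-752

pattern = 110100010000 (MSB is 1 ⇒ negative)
Invert: 001011101111, add 1 → 001011110000 = 752, so the value is -752.
(Equivalently: 3344 - 2^12 = 3344 - 4096 = -752.)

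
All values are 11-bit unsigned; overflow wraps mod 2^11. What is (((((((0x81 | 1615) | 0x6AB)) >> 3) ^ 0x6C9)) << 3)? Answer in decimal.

160

0x81 = 00010000001
1615 = 11001001111
→ | → 11011001111 = 1743
0x6AB = 11010101011
→ | → 11011101111 = 1775
→ >> 3 → 00011011101 = 221
0x6C9 = 11011001001
→ ^ → 11000010100 = 1556
→ << 3 (mod 2^11) → 00010100000 = 160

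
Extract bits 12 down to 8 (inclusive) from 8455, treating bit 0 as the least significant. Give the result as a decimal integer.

v = 0010000100000111
Shift right by 8: 00100001
Mask low 5 bits: 00001 = 1

1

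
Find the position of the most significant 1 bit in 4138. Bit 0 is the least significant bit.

4138 = 1000000101010
The topmost 1 is at position 12 (since 2^12 = 4096 ≤ 4138 < 8192).

12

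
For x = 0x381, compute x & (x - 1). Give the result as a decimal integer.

896

x = 1110000001 = 897
x - 1 = 1110000000
AND   = 1110000000 = 896
(x & (x - 1) clears the lowest set bit of x.)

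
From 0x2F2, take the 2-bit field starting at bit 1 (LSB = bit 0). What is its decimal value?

v = 1011110010
Shift right by 1: 101111001
Mask low 2 bits: 01 = 1

1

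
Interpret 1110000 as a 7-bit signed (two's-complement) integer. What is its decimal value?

-16

pattern = 1110000 (MSB is 1 ⇒ negative)
Invert: 0001111, add 1 → 0010000 = 16, so the value is -16.
(Equivalently: 112 - 2^7 = 112 - 128 = -16.)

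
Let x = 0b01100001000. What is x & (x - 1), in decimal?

768

x = 1100001000 = 776
x - 1 = 1100000111
AND   = 1100000000 = 768
(x & (x - 1) clears the lowest set bit of x.)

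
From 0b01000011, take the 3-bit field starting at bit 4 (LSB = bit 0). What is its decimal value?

v = 01000011
Shift right by 4: 0100
Mask low 3 bits: 100 = 4

4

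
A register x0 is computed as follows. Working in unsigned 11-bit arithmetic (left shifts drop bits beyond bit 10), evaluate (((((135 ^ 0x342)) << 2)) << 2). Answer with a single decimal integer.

1104

135 = 00010000111
0x342 = 01101000010
→ ^ → 01111000101 = 965
→ << 2 (mod 2^11) → 11100010100 = 1812
→ << 2 (mod 2^11) → 10001010000 = 1104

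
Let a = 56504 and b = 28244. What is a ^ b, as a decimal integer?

56504 = 1101110010111000
28244 = 0110111001010100
XOR → 1011001011101100 = 45804

45804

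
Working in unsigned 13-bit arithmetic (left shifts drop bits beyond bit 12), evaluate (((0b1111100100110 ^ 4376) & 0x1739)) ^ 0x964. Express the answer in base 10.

0b1111100100110 = 1111100100110
4376 = 1000100011000
→ ^ → 0111000111110 = 3646
0x1739 = 1011100111001
→ & → 0011000111000 = 1592
0x964 = 0100101100100
→ ^ → 0111101011100 = 3932

3932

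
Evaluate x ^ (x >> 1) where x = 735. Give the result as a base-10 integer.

944

x = 1011011111 = 735
x>>1 = 0101101111
XOR  = 1110110000 = 944
(x ^ (x >> 1) gives the standard binary-reflected Gray code of x.)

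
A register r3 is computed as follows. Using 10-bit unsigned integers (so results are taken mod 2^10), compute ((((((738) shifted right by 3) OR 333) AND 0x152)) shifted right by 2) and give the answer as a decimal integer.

84

738 = 1011100010
→ shifted right by 3 → 0001011100 = 92
333 = 0101001101
→ OR → 0101011101 = 349
0x152 = 0101010010
→ AND → 0101010000 = 336
→ shifted right by 2 → 0001010100 = 84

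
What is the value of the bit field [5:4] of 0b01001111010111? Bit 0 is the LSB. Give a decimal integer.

v = 01001111010111
Shift right by 4: 0100111101
Mask low 2 bits: 01 = 1

1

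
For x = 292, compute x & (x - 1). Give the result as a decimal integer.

288

x = 100100100 = 292
x - 1 = 100100011
AND   = 100100000 = 288
(x & (x - 1) clears the lowest set bit of x.)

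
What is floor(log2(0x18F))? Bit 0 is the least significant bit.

0x18F = 110001111
The topmost 1 is at position 8 (since 2^8 = 256 ≤ 399 < 512).

8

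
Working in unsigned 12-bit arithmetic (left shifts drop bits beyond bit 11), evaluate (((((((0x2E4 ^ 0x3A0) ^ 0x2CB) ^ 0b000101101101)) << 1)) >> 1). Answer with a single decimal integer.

0x2E4 = 001011100100
0x3A0 = 001110100000
→ ^ → 000101000100 = 324
0x2CB = 001011001011
→ ^ → 001110001111 = 911
0b000101101101 = 000101101101
→ ^ → 001011100010 = 738
→ << 1 (mod 2^12) → 010111000100 = 1476
→ >> 1 → 001011100010 = 738

738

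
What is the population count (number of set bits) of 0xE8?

4

0xE8 = 11101000
Count the 1s: 1 + 1 + 1 + 1 = 4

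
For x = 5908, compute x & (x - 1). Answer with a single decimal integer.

5904

x = 1011100010100 = 5908
x - 1 = 1011100010011
AND   = 1011100010000 = 5904
(x & (x - 1) clears the lowest set bit of x.)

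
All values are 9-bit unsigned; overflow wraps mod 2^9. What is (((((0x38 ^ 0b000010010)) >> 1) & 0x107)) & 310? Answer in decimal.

0x38 = 000111000
0b000010010 = 000010010
→ ^ → 000101010 = 42
→ >> 1 → 000010101 = 21
0x107 = 100000111
→ & → 000000101 = 5
310 = 100110110
→ & → 000000100 = 4

4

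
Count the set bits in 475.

475 = 111011011
Count the 1s: 1 + 1 + 1 + 1 + 1 + 1 + 1 = 7

7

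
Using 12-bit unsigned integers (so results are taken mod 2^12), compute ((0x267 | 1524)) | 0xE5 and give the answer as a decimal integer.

0x267 = 001001100111
1524 = 010111110100
→ | → 011111110111 = 2039
0xE5 = 000011100101
→ | → 011111110111 = 2039

2039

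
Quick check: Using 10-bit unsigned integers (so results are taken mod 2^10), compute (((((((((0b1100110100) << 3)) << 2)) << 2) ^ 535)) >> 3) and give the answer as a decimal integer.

2

0b1100110100 = 1100110100
→ << 3 (mod 2^10) → 0110100000 = 416
→ << 2 (mod 2^10) → 1010000000 = 640
→ << 2 (mod 2^10) → 1000000000 = 512
535 = 1000010111
→ ^ → 0000010111 = 23
→ >> 3 → 0000000010 = 2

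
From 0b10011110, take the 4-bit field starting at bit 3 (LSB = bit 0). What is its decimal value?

v = 10011110
Shift right by 3: 10011
Mask low 4 bits: 0011 = 3

3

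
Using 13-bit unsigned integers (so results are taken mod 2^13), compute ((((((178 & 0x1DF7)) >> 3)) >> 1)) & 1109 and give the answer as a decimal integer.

1

178 = 0000010110010
0x1DF7 = 1110111110111
→ & → 0000010110010 = 178
→ >> 3 → 0000000010110 = 22
→ >> 1 → 0000000001011 = 11
1109 = 0010001010101
→ & → 0000000000001 = 1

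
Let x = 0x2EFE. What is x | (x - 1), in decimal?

12031

x = 10111011111110 = 12030
x - 1 = 10111011111101
OR    = 10111011111111 = 12031
(x | (x - 1) sets all bits below the lowest set bit.)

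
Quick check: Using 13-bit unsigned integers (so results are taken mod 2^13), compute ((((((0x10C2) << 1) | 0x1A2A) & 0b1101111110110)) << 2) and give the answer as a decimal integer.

0x10C2 = 1000011000010
→ << 1 (mod 2^13) → 0000110000100 = 388
0x1A2A = 1101000101010
→ | → 1101110101110 = 7086
0b1101111110110 = 1101111110110
→ & → 1101110100110 = 7078
→ << 2 (mod 2^13) → 0111010011000 = 3736

3736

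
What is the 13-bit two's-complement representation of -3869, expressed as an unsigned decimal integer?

4323

3869 in 13 bits: 0111100011101
Invert: 1000011100010
Add 1:  1000011100011 = 4323
(Check: 2^13 - 3869 = 8192 - 3869 = 4323.)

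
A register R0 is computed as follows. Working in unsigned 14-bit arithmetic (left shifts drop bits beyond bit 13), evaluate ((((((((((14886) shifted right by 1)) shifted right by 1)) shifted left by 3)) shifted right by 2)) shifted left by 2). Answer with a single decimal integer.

14886 = 11101000100110
→ shifted right by 1 → 01110100010011 = 7443
→ shifted right by 1 → 00111010001001 = 3721
→ shifted left by 3 (mod 2^14) → 11010001001000 = 13384
→ shifted right by 2 → 00110100010010 = 3346
→ shifted left by 2 (mod 2^14) → 11010001001000 = 13384

13384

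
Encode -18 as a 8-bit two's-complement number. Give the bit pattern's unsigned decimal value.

238

18 in 8 bits: 00010010
Invert: 11101101
Add 1:  11101110 = 238
(Check: 2^8 - 18 = 256 - 18 = 238.)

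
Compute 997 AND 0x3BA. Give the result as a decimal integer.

928

997 = 1111100101
0x3BA = 1110111010
AND → 1110100000 = 928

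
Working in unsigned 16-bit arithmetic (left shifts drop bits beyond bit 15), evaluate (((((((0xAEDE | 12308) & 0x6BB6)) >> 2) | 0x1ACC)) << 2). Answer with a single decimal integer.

0xAEDE = 1010111011011110
12308 = 0011000000010100
→ | → 1011111011011110 = 48862
0x6BB6 = 0110101110110110
→ & → 0010101010010110 = 10902
→ >> 2 → 0000101010100101 = 2725
0x1ACC = 0001101011001100
→ | → 0001101011101101 = 6893
→ << 2 (mod 2^16) → 0110101110110100 = 27572

27572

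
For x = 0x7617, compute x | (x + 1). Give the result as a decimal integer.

30239

x = 111011000010111 = 30231
x + 1 = 111011000011000
OR    = 111011000011111 = 30239
(x | (x + 1) sets the lowest cleared bit.)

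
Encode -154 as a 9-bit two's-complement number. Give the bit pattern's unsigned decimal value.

154 in 9 bits: 010011010
Invert: 101100101
Add 1:  101100110 = 358
(Check: 2^9 - 154 = 512 - 154 = 358.)

358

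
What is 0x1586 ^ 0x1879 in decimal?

3583

0x1586 = 1010110000110
0x1879 = 1100001111001
XOR → 0110111111111 = 3583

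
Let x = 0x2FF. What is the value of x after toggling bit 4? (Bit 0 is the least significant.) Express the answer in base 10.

751

x = 1011111111
bit 4 is currently 1; toggle it via x ^ (1 << 4) = x ^ 16
→ 1011101111 = 751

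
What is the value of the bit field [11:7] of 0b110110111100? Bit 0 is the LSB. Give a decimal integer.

27

v = 110110111100
Shift right by 7: 11011
Mask low 5 bits: 11011 = 27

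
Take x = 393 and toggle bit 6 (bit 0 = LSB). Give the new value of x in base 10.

457

x = 110001001
bit 6 is currently 0; toggle it via x ^ (1 << 6) = x ^ 64
→ 111001001 = 457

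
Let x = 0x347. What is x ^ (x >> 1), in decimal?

740

x = 1101000111 = 839
x>>1 = 0110100011
XOR  = 1011100100 = 740
(x ^ (x >> 1) gives the standard binary-reflected Gray code of x.)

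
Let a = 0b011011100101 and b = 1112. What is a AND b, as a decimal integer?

a = 11011100101
1112 = 10001011000
AND → 10001000000 = 1088

1088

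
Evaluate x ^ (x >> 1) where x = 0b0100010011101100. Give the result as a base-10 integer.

26266

x = 100010011101100 = 17644
x>>1 = 010001001110110
XOR  = 110011010011010 = 26266
(x ^ (x >> 1) gives the standard binary-reflected Gray code of x.)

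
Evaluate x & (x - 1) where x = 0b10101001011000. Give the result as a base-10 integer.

x = 10101001011000 = 10840
x - 1 = 10101001010111
AND   = 10101001010000 = 10832
(x & (x - 1) clears the lowest set bit of x.)

10832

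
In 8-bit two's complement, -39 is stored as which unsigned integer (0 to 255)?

217

39 in 8 bits: 00100111
Invert: 11011000
Add 1:  11011001 = 217
(Check: 2^8 - 39 = 256 - 39 = 217.)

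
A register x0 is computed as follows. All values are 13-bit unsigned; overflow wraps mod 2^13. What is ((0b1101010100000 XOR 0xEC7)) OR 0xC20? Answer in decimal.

7271

0b1101010100000 = 1101010100000
0xEC7 = 0111011000111
→ XOR → 1010001100111 = 5223
0xC20 = 0110000100000
→ OR → 1110001100111 = 7271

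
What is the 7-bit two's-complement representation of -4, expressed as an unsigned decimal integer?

124

4 in 7 bits: 0000100
Invert: 1111011
Add 1:  1111100 = 124
(Check: 2^7 - 4 = 128 - 4 = 124.)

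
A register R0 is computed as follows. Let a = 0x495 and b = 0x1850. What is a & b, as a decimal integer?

0x495 = 0010010010101
0x1850 = 1100001010000
AND → 0000000010000 = 16

16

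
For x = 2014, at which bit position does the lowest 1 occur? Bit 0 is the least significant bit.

2014 = 11111011110
Trailing zeros: 1, so the lowest set bit is bit 1 (value 2).

1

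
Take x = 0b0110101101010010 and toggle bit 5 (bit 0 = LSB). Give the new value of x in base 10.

x = 0110101101010010
bit 5 is currently 0; toggle it via x ^ (1 << 5) = x ^ 32
→ 0110101101110010 = 27506

27506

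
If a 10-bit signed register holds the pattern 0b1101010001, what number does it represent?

pattern = 1101010001 (MSB is 1 ⇒ negative)
Invert: 0010101110, add 1 → 0010101111 = 175, so the value is -175.
(Equivalently: 849 - 2^10 = 849 - 1024 = -175.)

-175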